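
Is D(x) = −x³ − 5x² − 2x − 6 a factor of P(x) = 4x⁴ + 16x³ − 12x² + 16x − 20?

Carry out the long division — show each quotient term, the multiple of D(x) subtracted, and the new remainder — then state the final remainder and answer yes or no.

R(x) = 4, so D(x) is not a factor of P(x). no

Step 1: lead(4x⁴ + 16x³ − 12x² + 16x − 20) ÷ lead(D) = 4x⁴ ÷ −x³ = −4x. Subtract (−4x)·D = 4x⁴ + 20x³ + 8x² + 24x. Remainder: −4x³ − 20x² − 8x − 20.
Step 2: lead(−4x³ − 20x² − 8x − 20) ÷ lead(D) = −4x³ ÷ −x³ = 4. Subtract (4)·D = −4x³ − 20x² − 8x − 24. Remainder: 4.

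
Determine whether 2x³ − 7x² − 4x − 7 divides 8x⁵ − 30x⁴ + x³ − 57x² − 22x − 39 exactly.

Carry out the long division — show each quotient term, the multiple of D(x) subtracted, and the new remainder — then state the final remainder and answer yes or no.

R(x) = 2x² − 9x − 4, so D(x) is not a factor of P(x). no

Step 1: lead(8x⁵ − 30x⁴ + x³ − 57x² − 22x − 39) ÷ lead(D) = 8x⁵ ÷ 2x³ = 4x². Subtract (4x²)·D = 8x⁵ − 28x⁴ − 16x³ − 28x². Remainder: −2x⁴ + 17x³ − 29x² − 22x − 39.
Step 2: lead(−2x⁴ + 17x³ − 29x² − 22x − 39) ÷ lead(D) = −2x⁴ ÷ 2x³ = −x. Subtract (−x)·D = −2x⁴ + 7x³ + 4x² + 7x. Remainder: 10x³ − 33x² − 29x − 39.
Step 3: lead(10x³ − 33x² − 29x − 39) ÷ lead(D) = 10x³ ÷ 2x³ = 5. Subtract (5)·D = 10x³ − 35x² − 20x − 35. Remainder: 2x² − 9x − 4.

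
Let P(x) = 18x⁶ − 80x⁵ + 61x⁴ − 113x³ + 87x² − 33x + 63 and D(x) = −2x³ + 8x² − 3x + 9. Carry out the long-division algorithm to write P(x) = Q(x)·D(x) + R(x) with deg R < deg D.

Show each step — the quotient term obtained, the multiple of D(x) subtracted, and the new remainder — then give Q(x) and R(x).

Step 1: lead(18x⁶ − 80x⁵ + 61x⁴ − 113x³ + 87x² − 33x + 63) ÷ lead(D) = 18x⁶ ÷ −2x³ = −9x³. Subtract (−9x³)·D = 18x⁶ − 72x⁵ + 27x⁴ − 81x³. Remainder: −8x⁵ + 34x⁴ − 32x³ + 87x² − 33x + 63.
Step 2: lead(−8x⁵ + 34x⁴ − 32x³ + 87x² − 33x + 63) ÷ lead(D) = −8x⁵ ÷ −2x³ = 4x². Subtract (4x²)·D = −8x⁵ + 32x⁴ − 12x³ + 36x². Remainder: 2x⁴ − 20x³ + 51x² − 33x + 63.
Step 3: lead(2x⁴ − 20x³ + 51x² − 33x + 63) ÷ lead(D) = 2x⁴ ÷ −2x³ = −x. Subtract (−x)·D = 2x⁴ − 8x³ + 3x² − 9x. Remainder: −12x³ + 48x² − 24x + 63.
Step 4: lead(−12x³ + 48x² − 24x + 63) ÷ lead(D) = −12x³ ÷ −2x³ = 6. Subtract (6)·D = −12x³ + 48x² − 18x + 54. Remainder: −6x + 9.

Q(x) = −9x³ + 4x² − x + 6; R(x) = −6x + 9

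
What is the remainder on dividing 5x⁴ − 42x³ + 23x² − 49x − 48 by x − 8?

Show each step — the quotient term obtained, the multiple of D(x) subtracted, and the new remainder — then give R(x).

R(x) = 8

Step 1: lead(5x⁴ − 42x³ + 23x² − 49x − 48) ÷ lead(D) = 5x⁴ ÷ x = 5x³. Subtract (5x³)·D = 5x⁴ − 40x³. Remainder: −2x³ + 23x² − 49x − 48.
Step 2: lead(−2x³ + 23x² − 49x − 48) ÷ lead(D) = −2x³ ÷ x = −2x². Subtract (−2x²)·D = −2x³ + 16x². Remainder: 7x² − 49x − 48.
Step 3: lead(7x² − 49x − 48) ÷ lead(D) = 7x² ÷ x = 7x. Subtract (7x)·D = 7x² − 56x. Remainder: 7x − 48.
Step 4: lead(7x − 48) ÷ lead(D) = 7x ÷ x = 7. Subtract (7)·D = 7x − 56. Remainder: 8.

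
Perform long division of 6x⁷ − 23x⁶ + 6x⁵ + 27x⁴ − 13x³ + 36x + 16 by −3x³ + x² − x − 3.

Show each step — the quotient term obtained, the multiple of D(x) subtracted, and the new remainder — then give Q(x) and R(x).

Q(x) = −2x⁴ + 7x³ + x² − 9x − 6; R(x) = 3x − 2

Step 1: lead(6x⁷ − 23x⁶ + 6x⁵ + 27x⁴ − 13x³ + 36x + 16) ÷ lead(D) = 6x⁷ ÷ −3x³ = −2x⁴. Subtract (−2x⁴)·D = 6x⁷ − 2x⁶ + 2x⁵ + 6x⁴. Remainder: −21x⁶ + 4x⁵ + 21x⁴ − 13x³ + 36x + 16.
Step 2: lead(−21x⁶ + 4x⁵ + 21x⁴ − 13x³ + 36x + 16) ÷ lead(D) = −21x⁶ ÷ −3x³ = 7x³. Subtract (7x³)·D = −21x⁶ + 7x⁵ − 7x⁴ − 21x³. Remainder: −3x⁵ + 28x⁴ + 8x³ + 36x + 16.
Step 3: lead(−3x⁵ + 28x⁴ + 8x³ + 36x + 16) ÷ lead(D) = −3x⁵ ÷ −3x³ = x². Subtract (x²)·D = −3x⁵ + x⁴ − x³ − 3x². Remainder: 27x⁴ + 9x³ + 3x² + 36x + 16.
Step 4: lead(27x⁴ + 9x³ + 3x² + 36x + 16) ÷ lead(D) = 27x⁴ ÷ −3x³ = −9x. Subtract (−9x)·D = 27x⁴ − 9x³ + 9x² + 27x. Remainder: 18x³ − 6x² + 9x + 16.
Step 5: lead(18x³ − 6x² + 9x + 16) ÷ lead(D) = 18x³ ÷ −3x³ = −6. Subtract (−6)·D = 18x³ − 6x² + 6x + 18. Remainder: 3x − 2.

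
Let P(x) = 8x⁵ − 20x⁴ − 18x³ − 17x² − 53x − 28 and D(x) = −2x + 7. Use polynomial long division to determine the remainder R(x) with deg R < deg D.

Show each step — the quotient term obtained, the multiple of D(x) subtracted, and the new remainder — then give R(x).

R(x) = 7

Step 1: lead(8x⁵ − 20x⁴ − 18x³ − 17x² − 53x − 28) ÷ lead(D) = 8x⁵ ÷ −2x = −4x⁴. Subtract (−4x⁴)·D = 8x⁵ − 28x⁴. Remainder: 8x⁴ − 18x³ − 17x² − 53x − 28.
Step 2: lead(8x⁴ − 18x³ − 17x² − 53x − 28) ÷ lead(D) = 8x⁴ ÷ −2x = −4x³. Subtract (−4x³)·D = 8x⁴ − 28x³. Remainder: 10x³ − 17x² − 53x − 28.
Step 3: lead(10x³ − 17x² − 53x − 28) ÷ lead(D) = 10x³ ÷ −2x = −5x². Subtract (−5x²)·D = 10x³ − 35x². Remainder: 18x² − 53x − 28.
Step 4: lead(18x² − 53x − 28) ÷ lead(D) = 18x² ÷ −2x = −9x. Subtract (−9x)·D = 18x² − 63x. Remainder: 10x − 28.
Step 5: lead(10x − 28) ÷ lead(D) = 10x ÷ −2x = −5. Subtract (−5)·D = 10x − 35. Remainder: 7.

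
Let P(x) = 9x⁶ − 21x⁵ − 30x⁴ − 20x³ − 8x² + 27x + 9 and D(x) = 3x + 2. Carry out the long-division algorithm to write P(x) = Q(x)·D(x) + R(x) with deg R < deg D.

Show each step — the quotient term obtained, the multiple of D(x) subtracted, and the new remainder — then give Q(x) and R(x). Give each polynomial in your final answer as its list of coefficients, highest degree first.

Q = [3, -9, -4, -4, 0, 9]; R = [-9]

Step 1: lead(9x⁶ − 21x⁵ − 30x⁴ − 20x³ − 8x² + 27x + 9) ÷ lead(D) = 9x⁶ ÷ 3x = 3x⁵. Subtract (3x⁵)·D = 9x⁶ + 6x⁵. Remainder: −27x⁵ − 30x⁴ − 20x³ − 8x² + 27x + 9.
Step 2: lead(−27x⁵ − 30x⁴ − 20x³ − 8x² + 27x + 9) ÷ lead(D) = −27x⁵ ÷ 3x = −9x⁴. Subtract (−9x⁴)·D = −27x⁵ − 18x⁴. Remainder: −12x⁴ − 20x³ − 8x² + 27x + 9.
Step 3: lead(−12x⁴ − 20x³ − 8x² + 27x + 9) ÷ lead(D) = −12x⁴ ÷ 3x = −4x³. Subtract (−4x³)·D = −12x⁴ − 8x³. Remainder: −12x³ − 8x² + 27x + 9.
Step 4: lead(−12x³ − 8x² + 27x + 9) ÷ lead(D) = −12x³ ÷ 3x = −4x². Subtract (−4x²)·D = −12x³ − 8x². Remainder: 27x + 9.
Step 5: lead(27x + 9) ÷ lead(D) = 27x ÷ 3x = 9. Subtract (9)·D = 27x + 18. Remainder: −9.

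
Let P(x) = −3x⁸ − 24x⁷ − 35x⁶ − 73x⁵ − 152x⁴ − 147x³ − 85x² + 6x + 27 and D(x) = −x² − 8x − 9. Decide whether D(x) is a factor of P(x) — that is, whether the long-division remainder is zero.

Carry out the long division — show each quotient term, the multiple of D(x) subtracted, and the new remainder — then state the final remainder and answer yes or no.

Step 1: lead(−3x⁸ − 24x⁷ − 35x⁶ − 73x⁵ − 152x⁴ − 147x³ − 85x² + 6x + 27) ÷ lead(D) = −3x⁸ ÷ −x² = 3x⁶. Subtract (3x⁶)·D = −3x⁸ − 24x⁷ − 27x⁶. Remainder: −8x⁶ − 73x⁵ − 152x⁴ − 147x³ − 85x² + 6x + 27.
Step 2: lead(−8x⁶ − 73x⁵ − 152x⁴ − 147x³ − 85x² + 6x + 27) ÷ lead(D) = −8x⁶ ÷ −x² = 8x⁴. Subtract (8x⁴)·D = −8x⁶ − 64x⁵ − 72x⁴. Remainder: −9x⁵ − 80x⁴ − 147x³ − 85x² + 6x + 27.
Step 3: lead(−9x⁵ − 80x⁴ − 147x³ − 85x² + 6x + 27) ÷ lead(D) = −9x⁵ ÷ −x² = 9x³. Subtract (9x³)·D = −9x⁵ − 72x⁴ − 81x³. Remainder: −8x⁴ − 66x³ − 85x² + 6x + 27.
Step 4: lead(−8x⁴ − 66x³ − 85x² + 6x + 27) ÷ lead(D) = −8x⁴ ÷ −x² = 8x². Subtract (8x²)·D = −8x⁴ − 64x³ − 72x². Remainder: −2x³ − 13x² + 6x + 27.
Step 5: lead(−2x³ − 13x² + 6x + 27) ÷ lead(D) = −2x³ ÷ −x² = 2x. Subtract (2x)·D = −2x³ − 16x² − 18x. Remainder: 3x² + 24x + 27.
Step 6: lead(3x² + 24x + 27) ÷ lead(D) = 3x² ÷ −x² = −3. Subtract (−3)·D = 3x² + 24x + 27. Remainder: 0.

R(x) = 0, so D(x) is a factor of P(x). yes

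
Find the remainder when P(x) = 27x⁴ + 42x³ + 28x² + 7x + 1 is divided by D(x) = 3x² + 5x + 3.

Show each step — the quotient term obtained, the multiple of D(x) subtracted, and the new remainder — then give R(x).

Step 1: lead(27x⁴ + 42x³ + 28x² + 7x + 1) ÷ lead(D) = 27x⁴ ÷ 3x² = 9x². Subtract (9x²)·D = 27x⁴ + 45x³ + 27x². Remainder: −3x³ + x² + 7x + 1.
Step 2: lead(−3x³ + x² + 7x + 1) ÷ lead(D) = −3x³ ÷ 3x² = −x. Subtract (−x)·D = −3x³ − 5x² − 3x. Remainder: 6x² + 10x + 1.
Step 3: lead(6x² + 10x + 1) ÷ lead(D) = 6x² ÷ 3x² = 2. Subtract (2)·D = 6x² + 10x + 6. Remainder: −5.

R(x) = −5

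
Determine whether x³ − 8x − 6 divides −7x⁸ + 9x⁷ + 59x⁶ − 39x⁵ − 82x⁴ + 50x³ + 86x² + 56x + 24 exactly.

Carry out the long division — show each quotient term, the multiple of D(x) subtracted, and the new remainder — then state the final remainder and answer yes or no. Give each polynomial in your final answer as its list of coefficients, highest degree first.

R = [0], so D(x) is a factor of P(x). yes

Step 1: lead(−7x⁸ + 9x⁷ + 59x⁶ − 39x⁵ − 82x⁴ + 50x³ + 86x² + 56x + 24) ÷ lead(D) = −7x⁸ ÷ x³ = −7x⁵. Subtract (−7x⁵)·D = −7x⁸ + 56x⁶ + 42x⁵. Remainder: 9x⁷ + 3x⁶ − 81x⁵ − 82x⁴ + 50x³ + 86x² + 56x + 24.
Step 2: lead(9x⁷ + 3x⁶ − 81x⁵ − 82x⁴ + 50x³ + 86x² + 56x + 24) ÷ lead(D) = 9x⁷ ÷ x³ = 9x⁴. Subtract (9x⁴)·D = 9x⁷ − 72x⁵ − 54x⁴. Remainder: 3x⁶ − 9x⁵ − 28x⁴ + 50x³ + 86x² + 56x + 24.
Step 3: lead(3x⁶ − 9x⁵ − 28x⁴ + 50x³ + 86x² + 56x + 24) ÷ lead(D) = 3x⁶ ÷ x³ = 3x³. Subtract (3x³)·D = 3x⁶ − 24x⁴ − 18x³. Remainder: −9x⁵ − 4x⁴ + 68x³ + 86x² + 56x + 24.
Step 4: lead(−9x⁵ − 4x⁴ + 68x³ + 86x² + 56x + 24) ÷ lead(D) = −9x⁵ ÷ x³ = −9x². Subtract (−9x²)·D = −9x⁵ + 72x³ + 54x². Remainder: −4x⁴ − 4x³ + 32x² + 56x + 24.
Step 5: lead(−4x⁴ − 4x³ + 32x² + 56x + 24) ÷ lead(D) = −4x⁴ ÷ x³ = −4x. Subtract (−4x)·D = −4x⁴ + 32x² + 24x. Remainder: −4x³ + 32x + 24.
Step 6: lead(−4x³ + 32x + 24) ÷ lead(D) = −4x³ ÷ x³ = −4. Subtract (−4)·D = −4x³ + 32x + 24. Remainder: 0.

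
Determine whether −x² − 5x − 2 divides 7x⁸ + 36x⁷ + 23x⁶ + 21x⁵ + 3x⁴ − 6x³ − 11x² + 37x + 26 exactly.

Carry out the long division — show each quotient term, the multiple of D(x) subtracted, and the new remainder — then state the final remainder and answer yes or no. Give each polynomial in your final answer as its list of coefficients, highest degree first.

R = [8], so D(x) is not a factor of P(x). no

Step 1: lead(7x⁸ + 36x⁷ + 23x⁶ + 21x⁵ + 3x⁴ − 6x³ − 11x² + 37x + 26) ÷ lead(D) = 7x⁸ ÷ −x² = −7x⁶. Subtract (−7x⁶)·D = 7x⁸ + 35x⁷ + 14x⁶. Remainder: x⁷ + 9x⁶ + 21x⁵ + 3x⁴ − 6x³ − 11x² + 37x + 26.
Step 2: lead(x⁷ + 9x⁶ + 21x⁵ + 3x⁴ − 6x³ − 11x² + 37x + 26) ÷ lead(D) = x⁷ ÷ −x² = −x⁵. Subtract (−x⁵)·D = x⁷ + 5x⁶ + 2x⁵. Remainder: 4x⁶ + 19x⁵ + 3x⁴ − 6x³ − 11x² + 37x + 26.
Step 3: lead(4x⁶ + 19x⁵ + 3x⁴ − 6x³ − 11x² + 37x + 26) ÷ lead(D) = 4x⁶ ÷ −x² = −4x⁴. Subtract (−4x⁴)·D = 4x⁶ + 20x⁵ + 8x⁴. Remainder: −x⁵ − 5x⁴ − 6x³ − 11x² + 37x + 26.
Step 4: lead(−x⁵ − 5x⁴ − 6x³ − 11x² + 37x + 26) ÷ lead(D) = −x⁵ ÷ −x² = x³. Subtract (x³)·D = −x⁵ − 5x⁴ − 2x³. Remainder: −4x³ − 11x² + 37x + 26.
Step 5: lead(−4x³ − 11x² + 37x + 26) ÷ lead(D) = −4x³ ÷ −x² = 4x. Subtract (4x)·D = −4x³ − 20x² − 8x. Remainder: 9x² + 45x + 26.
Step 6: lead(9x² + 45x + 26) ÷ lead(D) = 9x² ÷ −x² = −9. Subtract (−9)·D = 9x² + 45x + 18. Remainder: 8.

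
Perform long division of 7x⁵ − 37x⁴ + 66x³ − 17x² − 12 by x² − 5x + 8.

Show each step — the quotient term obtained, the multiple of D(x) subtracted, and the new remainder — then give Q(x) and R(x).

Step 1: lead(7x⁵ − 37x⁴ + 66x³ − 17x² − 12) ÷ lead(D) = 7x⁵ ÷ x² = 7x³. Subtract (7x³)·D = 7x⁵ − 35x⁴ + 56x³. Remainder: −2x⁴ + 10x³ − 17x² − 12.
Step 2: lead(−2x⁴ + 10x³ − 17x² − 12) ÷ lead(D) = −2x⁴ ÷ x² = −2x². Subtract (−2x²)·D = −2x⁴ + 10x³ − 16x². Remainder: −x² − 12.
Step 3: lead(−x² − 12) ÷ lead(D) = −x² ÷ x² = −1. Subtract (−1)·D = −x² + 5x − 8. Remainder: −5x − 4.

Q(x) = 7x³ − 2x² − 1; R(x) = −5x − 4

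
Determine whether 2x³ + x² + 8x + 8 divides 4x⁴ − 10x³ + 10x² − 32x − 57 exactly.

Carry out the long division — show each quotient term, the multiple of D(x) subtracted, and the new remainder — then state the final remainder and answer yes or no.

R(x) = −9, so D(x) is not a factor of P(x). no

Step 1: lead(4x⁴ − 10x³ + 10x² − 32x − 57) ÷ lead(D) = 4x⁴ ÷ 2x³ = 2x. Subtract (2x)·D = 4x⁴ + 2x³ + 16x² + 16x. Remainder: −12x³ − 6x² − 48x − 57.
Step 2: lead(−12x³ − 6x² − 48x − 57) ÷ lead(D) = −12x³ ÷ 2x³ = −6. Subtract (−6)·D = −12x³ − 6x² − 48x − 48. Remainder: −9.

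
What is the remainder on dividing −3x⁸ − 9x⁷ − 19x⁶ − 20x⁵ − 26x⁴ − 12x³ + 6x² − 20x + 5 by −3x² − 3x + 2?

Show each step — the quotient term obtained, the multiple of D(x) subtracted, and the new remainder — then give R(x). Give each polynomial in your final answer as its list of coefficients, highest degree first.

Step 1: lead(−3x⁸ − 9x⁷ − 19x⁶ − 20x⁵ − 26x⁴ − 12x³ + 6x² − 20x + 5) ÷ lead(D) = −3x⁸ ÷ −3x² = x⁶. Subtract (x⁶)·D = −3x⁸ − 3x⁷ + 2x⁶. Remainder: −6x⁷ − 21x⁶ − 20x⁵ − 26x⁴ − 12x³ + 6x² − 20x + 5.
Step 2: lead(−6x⁷ − 21x⁶ − 20x⁵ − 26x⁴ − 12x³ + 6x² − 20x + 5) ÷ lead(D) = −6x⁷ ÷ −3x² = 2x⁵. Subtract (2x⁵)·D = −6x⁷ − 6x⁶ + 4x⁵. Remainder: −15x⁶ − 24x⁵ − 26x⁴ − 12x³ + 6x² − 20x + 5.
Step 3: lead(−15x⁶ − 24x⁵ − 26x⁴ − 12x³ + 6x² − 20x + 5) ÷ lead(D) = −15x⁶ ÷ −3x² = 5x⁴. Subtract (5x⁴)·D = −15x⁶ − 15x⁵ + 10x⁴. Remainder: −9x⁵ − 36x⁴ − 12x³ + 6x² − 20x + 5.
Step 4: lead(−9x⁵ − 36x⁴ − 12x³ + 6x² − 20x + 5) ÷ lead(D) = −9x⁵ ÷ −3x² = 3x³. Subtract (3x³)·D = −9x⁵ − 9x⁴ + 6x³. Remainder: −27x⁴ − 18x³ + 6x² − 20x + 5.
Step 5: lead(−27x⁴ − 18x³ + 6x² − 20x + 5) ÷ lead(D) = −27x⁴ ÷ −3x² = 9x². Subtract (9x²)·D = −27x⁴ − 27x³ + 18x². Remainder: 9x³ − 12x² − 20x + 5.
Step 6: lead(9x³ − 12x² − 20x + 5) ÷ lead(D) = 9x³ ÷ −3x² = −3x. Subtract (−3x)·D = 9x³ + 9x² − 6x. Remainder: −21x² − 14x + 5.
Step 7: lead(−21x² − 14x + 5) ÷ lead(D) = −21x² ÷ −3x² = 7. Subtract (7)·D = −21x² − 21x + 14. Remainder: 7x − 9.

R = [7, -9]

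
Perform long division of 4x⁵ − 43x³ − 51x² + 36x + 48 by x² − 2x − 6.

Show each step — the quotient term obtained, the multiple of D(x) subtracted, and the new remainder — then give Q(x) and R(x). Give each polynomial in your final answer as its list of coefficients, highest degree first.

Q = [4, 8, -3, -9]; R = [-6]

Step 1: lead(4x⁵ − 43x³ − 51x² + 36x + 48) ÷ lead(D) = 4x⁵ ÷ x² = 4x³. Subtract (4x³)·D = 4x⁵ − 8x⁴ − 24x³. Remainder: 8x⁴ − 19x³ − 51x² + 36x + 48.
Step 2: lead(8x⁴ − 19x³ − 51x² + 36x + 48) ÷ lead(D) = 8x⁴ ÷ x² = 8x². Subtract (8x²)·D = 8x⁴ − 16x³ − 48x². Remainder: −3x³ − 3x² + 36x + 48.
Step 3: lead(−3x³ − 3x² + 36x + 48) ÷ lead(D) = −3x³ ÷ x² = −3x. Subtract (−3x)·D = −3x³ + 6x² + 18x. Remainder: −9x² + 18x + 48.
Step 4: lead(−9x² + 18x + 48) ÷ lead(D) = −9x² ÷ x² = −9. Subtract (−9)·D = −9x² + 18x + 54. Remainder: −6.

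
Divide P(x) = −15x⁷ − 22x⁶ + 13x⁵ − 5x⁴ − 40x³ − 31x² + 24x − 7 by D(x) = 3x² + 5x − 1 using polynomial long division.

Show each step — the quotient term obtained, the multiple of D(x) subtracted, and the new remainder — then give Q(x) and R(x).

Step 1: lead(−15x⁷ − 22x⁶ + 13x⁵ − 5x⁴ − 40x³ − 31x² + 24x − 7) ÷ lead(D) = −15x⁷ ÷ 3x² = −5x⁵. Subtract (−5x⁵)·D = −15x⁷ − 25x⁶ + 5x⁵. Remainder: 3x⁶ + 8x⁵ − 5x⁴ − 40x³ − 31x² + 24x − 7.
Step 2: lead(3x⁶ + 8x⁵ − 5x⁴ − 40x³ − 31x² + 24x − 7) ÷ lead(D) = 3x⁶ ÷ 3x² = x⁴. Subtract (x⁴)·D = 3x⁶ + 5x⁵ − x⁴. Remainder: 3x⁵ − 4x⁴ − 40x³ − 31x² + 24x − 7.
Step 3: lead(3x⁵ − 4x⁴ − 40x³ − 31x² + 24x − 7) ÷ lead(D) = 3x⁵ ÷ 3x² = x³. Subtract (x³)·D = 3x⁵ + 5x⁴ − x³. Remainder: −9x⁴ − 39x³ − 31x² + 24x − 7.
Step 4: lead(−9x⁴ − 39x³ − 31x² + 24x − 7) ÷ lead(D) = −9x⁴ ÷ 3x² = −3x². Subtract (−3x²)·D = −9x⁴ − 15x³ + 3x². Remainder: −24x³ − 34x² + 24x − 7.
Step 5: lead(−24x³ − 34x² + 24x − 7) ÷ lead(D) = −24x³ ÷ 3x² = −8x. Subtract (−8x)·D = −24x³ − 40x² + 8x. Remainder: 6x² + 16x − 7.
Step 6: lead(6x² + 16x − 7) ÷ lead(D) = 6x² ÷ 3x² = 2. Subtract (2)·D = 6x² + 10x − 2. Remainder: 6x − 5.

Q(x) = −5x⁵ + x⁴ + x³ − 3x² − 8x + 2; R(x) = 6x − 5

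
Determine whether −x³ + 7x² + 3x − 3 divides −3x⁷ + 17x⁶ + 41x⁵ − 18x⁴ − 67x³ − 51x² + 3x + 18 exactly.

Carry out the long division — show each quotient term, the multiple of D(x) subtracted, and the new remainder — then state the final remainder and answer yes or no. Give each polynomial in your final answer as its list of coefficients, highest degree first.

R = [0], so D(x) is a factor of P(x). yes

Step 1: lead(−3x⁷ + 17x⁶ + 41x⁵ − 18x⁴ − 67x³ − 51x² + 3x + 18) ÷ lead(D) = −3x⁷ ÷ −x³ = 3x⁴. Subtract (3x⁴)·D = −3x⁷ + 21x⁶ + 9x⁵ − 9x⁴. Remainder: −4x⁶ + 32x⁵ − 9x⁴ − 67x³ − 51x² + 3x + 18.
Step 2: lead(−4x⁶ + 32x⁵ − 9x⁴ − 67x³ − 51x² + 3x + 18) ÷ lead(D) = −4x⁶ ÷ −x³ = 4x³. Subtract (4x³)·D = −4x⁶ + 28x⁵ + 12x⁴ − 12x³. Remainder: 4x⁵ − 21x⁴ − 55x³ − 51x² + 3x + 18.
Step 3: lead(4x⁵ − 21x⁴ − 55x³ − 51x² + 3x + 18) ÷ lead(D) = 4x⁵ ÷ −x³ = −4x². Subtract (−4x²)·D = 4x⁵ − 28x⁴ − 12x³ + 12x². Remainder: 7x⁴ − 43x³ − 63x² + 3x + 18.
Step 4: lead(7x⁴ − 43x³ − 63x² + 3x + 18) ÷ lead(D) = 7x⁴ ÷ −x³ = −7x. Subtract (−7x)·D = 7x⁴ − 49x³ − 21x² + 21x. Remainder: 6x³ − 42x² − 18x + 18.
Step 5: lead(6x³ − 42x² − 18x + 18) ÷ lead(D) = 6x³ ÷ −x³ = −6. Subtract (−6)·D = 6x³ − 42x² − 18x + 18. Remainder: 0.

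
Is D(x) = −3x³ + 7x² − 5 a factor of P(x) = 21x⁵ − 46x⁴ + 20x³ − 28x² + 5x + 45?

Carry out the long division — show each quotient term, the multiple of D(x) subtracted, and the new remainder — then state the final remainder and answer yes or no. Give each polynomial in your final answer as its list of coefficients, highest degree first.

Step 1: lead(21x⁵ − 46x⁴ + 20x³ − 28x² + 5x + 45) ÷ lead(D) = 21x⁵ ÷ −3x³ = −7x². Subtract (−7x²)·D = 21x⁵ − 49x⁴ + 35x². Remainder: 3x⁴ + 20x³ − 63x² + 5x + 45.
Step 2: lead(3x⁴ + 20x³ − 63x² + 5x + 45) ÷ lead(D) = 3x⁴ ÷ −3x³ = −x. Subtract (−x)·D = 3x⁴ − 7x³ + 5x. Remainder: 27x³ − 63x² + 45.
Step 3: lead(27x³ − 63x² + 45) ÷ lead(D) = 27x³ ÷ −3x³ = −9. Subtract (−9)·D = 27x³ − 63x² + 45. Remainder: 0.

R = [0], so D(x) is a factor of P(x). yes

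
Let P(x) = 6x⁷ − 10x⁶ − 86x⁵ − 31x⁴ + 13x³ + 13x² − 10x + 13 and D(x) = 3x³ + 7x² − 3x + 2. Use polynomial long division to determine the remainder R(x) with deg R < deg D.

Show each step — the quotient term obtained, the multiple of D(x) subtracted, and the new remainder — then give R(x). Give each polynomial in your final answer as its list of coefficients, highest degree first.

R = [-2, 4, 5]

Step 1: lead(6x⁷ − 10x⁶ − 86x⁵ − 31x⁴ + 13x³ + 13x² − 10x + 13) ÷ lead(D) = 6x⁷ ÷ 3x³ = 2x⁴. Subtract (2x⁴)·D = 6x⁷ + 14x⁶ − 6x⁵ + 4x⁴. Remainder: −24x⁶ − 80x⁵ − 35x⁴ + 13x³ + 13x² − 10x + 13.
Step 2: lead(−24x⁶ − 80x⁵ − 35x⁴ + 13x³ + 13x² − 10x + 13) ÷ lead(D) = −24x⁶ ÷ 3x³ = −8x³. Subtract (−8x³)·D = −24x⁶ − 56x⁵ + 24x⁴ − 16x³. Remainder: −24x⁵ − 59x⁴ + 29x³ + 13x² − 10x + 13.
Step 3: lead(−24x⁵ − 59x⁴ + 29x³ + 13x² − 10x + 13) ÷ lead(D) = −24x⁵ ÷ 3x³ = −8x². Subtract (−8x²)·D = −24x⁵ − 56x⁴ + 24x³ − 16x². Remainder: −3x⁴ + 5x³ + 29x² − 10x + 13.
Step 4: lead(−3x⁴ + 5x³ + 29x² − 10x + 13) ÷ lead(D) = −3x⁴ ÷ 3x³ = −x. Subtract (−x)·D = −3x⁴ − 7x³ + 3x² − 2x. Remainder: 12x³ + 26x² − 8x + 13.
Step 5: lead(12x³ + 26x² − 8x + 13) ÷ lead(D) = 12x³ ÷ 3x³ = 4. Subtract (4)·D = 12x³ + 28x² − 12x + 8. Remainder: −2x² + 4x + 5.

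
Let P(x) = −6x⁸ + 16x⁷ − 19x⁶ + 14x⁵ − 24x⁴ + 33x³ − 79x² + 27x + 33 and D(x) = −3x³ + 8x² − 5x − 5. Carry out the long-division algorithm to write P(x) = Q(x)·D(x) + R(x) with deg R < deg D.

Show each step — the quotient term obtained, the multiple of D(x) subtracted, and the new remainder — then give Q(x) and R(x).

Q(x) = 2x⁵ + 3x³ + 3x − 8; R(x) = 2x − 7

Step 1: lead(−6x⁸ + 16x⁷ − 19x⁶ + 14x⁵ − 24x⁴ + 33x³ − 79x² + 27x + 33) ÷ lead(D) = −6x⁸ ÷ −3x³ = 2x⁵. Subtract (2x⁵)·D = −6x⁸ + 16x⁷ − 10x⁶ − 10x⁵. Remainder: −9x⁶ + 24x⁵ − 24x⁴ + 33x³ − 79x² + 27x + 33.
Step 2: lead(−9x⁶ + 24x⁵ − 24x⁴ + 33x³ − 79x² + 27x + 33) ÷ lead(D) = −9x⁶ ÷ −3x³ = 3x³. Subtract (3x³)·D = −9x⁶ + 24x⁵ − 15x⁴ − 15x³. Remainder: −9x⁴ + 48x³ − 79x² + 27x + 33.
Step 3: lead(−9x⁴ + 48x³ − 79x² + 27x + 33) ÷ lead(D) = −9x⁴ ÷ −3x³ = 3x. Subtract (3x)·D = −9x⁴ + 24x³ − 15x² − 15x. Remainder: 24x³ − 64x² + 42x + 33.
Step 4: lead(24x³ − 64x² + 42x + 33) ÷ lead(D) = 24x³ ÷ −3x³ = −8. Subtract (−8)·D = 24x³ − 64x² + 40x + 40. Remainder: 2x − 7.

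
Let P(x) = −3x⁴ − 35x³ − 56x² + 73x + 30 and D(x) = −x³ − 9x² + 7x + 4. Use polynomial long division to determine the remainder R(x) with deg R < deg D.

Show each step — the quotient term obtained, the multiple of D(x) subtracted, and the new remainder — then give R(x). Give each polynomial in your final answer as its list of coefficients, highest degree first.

Step 1: lead(−3x⁴ − 35x³ − 56x² + 73x + 30) ÷ lead(D) = −3x⁴ ÷ −x³ = 3x. Subtract (3x)·D = −3x⁴ − 27x³ + 21x² + 12x. Remainder: −8x³ − 77x² + 61x + 30.
Step 2: lead(−8x³ − 77x² + 61x + 30) ÷ lead(D) = −8x³ ÷ −x³ = 8. Subtract (8)·D = −8x³ − 72x² + 56x + 32. Remainder: −5x² + 5x − 2.

R = [-5, 5, -2]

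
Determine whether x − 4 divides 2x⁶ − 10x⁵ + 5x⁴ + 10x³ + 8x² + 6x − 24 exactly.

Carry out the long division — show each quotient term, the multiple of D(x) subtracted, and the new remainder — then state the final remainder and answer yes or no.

R(x) = 0, so D(x) is a factor of P(x). yes

Step 1: lead(2x⁶ − 10x⁵ + 5x⁴ + 10x³ + 8x² + 6x − 24) ÷ lead(D) = 2x⁶ ÷ x = 2x⁵. Subtract (2x⁵)·D = 2x⁶ − 8x⁵. Remainder: −2x⁵ + 5x⁴ + 10x³ + 8x² + 6x − 24.
Step 2: lead(−2x⁵ + 5x⁴ + 10x³ + 8x² + 6x − 24) ÷ lead(D) = −2x⁵ ÷ x = −2x⁴. Subtract (−2x⁴)·D = −2x⁵ + 8x⁴. Remainder: −3x⁴ + 10x³ + 8x² + 6x − 24.
Step 3: lead(−3x⁴ + 10x³ + 8x² + 6x − 24) ÷ lead(D) = −3x⁴ ÷ x = −3x³. Subtract (−3x³)·D = −3x⁴ + 12x³. Remainder: −2x³ + 8x² + 6x − 24.
Step 4: lead(−2x³ + 8x² + 6x − 24) ÷ lead(D) = −2x³ ÷ x = −2x². Subtract (−2x²)·D = −2x³ + 8x². Remainder: 6x − 24.
Step 5: lead(6x − 24) ÷ lead(D) = 6x ÷ x = 6. Subtract (6)·D = 6x − 24. Remainder: 0.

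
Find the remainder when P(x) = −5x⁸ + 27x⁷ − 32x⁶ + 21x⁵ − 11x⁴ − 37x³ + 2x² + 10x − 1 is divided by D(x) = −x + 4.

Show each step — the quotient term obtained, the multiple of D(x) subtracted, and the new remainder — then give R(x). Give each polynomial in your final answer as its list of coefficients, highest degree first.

R = [7]

Step 1: lead(−5x⁸ + 27x⁷ − 32x⁶ + 21x⁵ − 11x⁴ − 37x³ + 2x² + 10x − 1) ÷ lead(D) = −5x⁸ ÷ −x = 5x⁷. Subtract (5x⁷)·D = −5x⁸ + 20x⁷. Remainder: 7x⁷ − 32x⁶ + 21x⁵ − 11x⁴ − 37x³ + 2x² + 10x − 1.
Step 2: lead(7x⁷ − 32x⁶ + 21x⁵ − 11x⁴ − 37x³ + 2x² + 10x − 1) ÷ lead(D) = 7x⁷ ÷ −x = −7x⁶. Subtract (−7x⁶)·D = 7x⁷ − 28x⁶. Remainder: −4x⁶ + 21x⁵ − 11x⁴ − 37x³ + 2x² + 10x − 1.
Step 3: lead(−4x⁶ + 21x⁵ − 11x⁴ − 37x³ + 2x² + 10x − 1) ÷ lead(D) = −4x⁶ ÷ −x = 4x⁵. Subtract (4x⁵)·D = −4x⁶ + 16x⁵. Remainder: 5x⁵ − 11x⁴ − 37x³ + 2x² + 10x − 1.
Step 4: lead(5x⁵ − 11x⁴ − 37x³ + 2x² + 10x − 1) ÷ lead(D) = 5x⁵ ÷ −x = −5x⁴. Subtract (−5x⁴)·D = 5x⁵ − 20x⁴. Remainder: 9x⁴ − 37x³ + 2x² + 10x − 1.
Step 5: lead(9x⁴ − 37x³ + 2x² + 10x − 1) ÷ lead(D) = 9x⁴ ÷ −x = −9x³. Subtract (−9x³)·D = 9x⁴ − 36x³. Remainder: −x³ + 2x² + 10x − 1.
Step 6: lead(−x³ + 2x² + 10x − 1) ÷ lead(D) = −x³ ÷ −x = x². Subtract (x²)·D = −x³ + 4x². Remainder: −2x² + 10x − 1.
Step 7: lead(−2x² + 10x − 1) ÷ lead(D) = −2x² ÷ −x = 2x. Subtract (2x)·D = −2x² + 8x. Remainder: 2x − 1.
Step 8: lead(2x − 1) ÷ lead(D) = 2x ÷ −x = −2. Subtract (−2)·D = 2x − 8. Remainder: 7.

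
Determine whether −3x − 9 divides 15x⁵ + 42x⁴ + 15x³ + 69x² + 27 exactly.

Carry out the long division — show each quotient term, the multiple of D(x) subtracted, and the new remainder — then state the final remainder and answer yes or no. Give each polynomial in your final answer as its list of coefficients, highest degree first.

Step 1: lead(15x⁵ + 42x⁴ + 15x³ + 69x² + 27) ÷ lead(D) = 15x⁵ ÷ −3x = −5x⁴. Subtract (−5x⁴)·D = 15x⁵ + 45x⁴. Remainder: −3x⁴ + 15x³ + 69x² + 27.
Step 2: lead(−3x⁴ + 15x³ + 69x² + 27) ÷ lead(D) = −3x⁴ ÷ −3x = x³. Subtract (x³)·D = −3x⁴ − 9x³. Remainder: 24x³ + 69x² + 27.
Step 3: lead(24x³ + 69x² + 27) ÷ lead(D) = 24x³ ÷ −3x = −8x². Subtract (−8x²)·D = 24x³ + 72x². Remainder: −3x² + 27.
Step 4: lead(−3x² + 27) ÷ lead(D) = −3x² ÷ −3x = x. Subtract (x)·D = −3x² − 9x. Remainder: 9x + 27.
Step 5: lead(9x + 27) ÷ lead(D) = 9x ÷ −3x = −3. Subtract (−3)·D = 9x + 27. Remainder: 0.

R = [0], so D(x) is a factor of P(x). yes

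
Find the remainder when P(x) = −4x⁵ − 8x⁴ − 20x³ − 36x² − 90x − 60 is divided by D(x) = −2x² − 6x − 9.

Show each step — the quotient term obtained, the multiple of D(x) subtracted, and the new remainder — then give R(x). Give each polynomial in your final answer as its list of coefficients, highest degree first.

R = [9, -6]

Step 1: lead(−4x⁵ − 8x⁴ − 20x³ − 36x² − 90x − 60) ÷ lead(D) = −4x⁵ ÷ −2x² = 2x³. Subtract (2x³)·D = −4x⁵ − 12x⁴ − 18x³. Remainder: 4x⁴ − 2x³ − 36x² − 90x − 60.
Step 2: lead(4x⁴ − 2x³ − 36x² − 90x − 60) ÷ lead(D) = 4x⁴ ÷ −2x² = −2x². Subtract (−2x²)·D = 4x⁴ + 12x³ + 18x². Remainder: −14x³ − 54x² − 90x − 60.
Step 3: lead(−14x³ − 54x² − 90x − 60) ÷ lead(D) = −14x³ ÷ −2x² = 7x. Subtract (7x)·D = −14x³ − 42x² − 63x. Remainder: −12x² − 27x − 60.
Step 4: lead(−12x² − 27x − 60) ÷ lead(D) = −12x² ÷ −2x² = 6. Subtract (6)·D = −12x² − 36x − 54. Remainder: 9x − 6.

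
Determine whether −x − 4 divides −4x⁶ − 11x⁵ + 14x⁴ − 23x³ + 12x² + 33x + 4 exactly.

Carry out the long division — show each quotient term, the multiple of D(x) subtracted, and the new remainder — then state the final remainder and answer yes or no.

Step 1: lead(−4x⁶ − 11x⁵ + 14x⁴ − 23x³ + 12x² + 33x + 4) ÷ lead(D) = −4x⁶ ÷ −x = 4x⁵. Subtract (4x⁵)·D = −4x⁶ − 16x⁵. Remainder: 5x⁵ + 14x⁴ − 23x³ + 12x² + 33x + 4.
Step 2: lead(5x⁵ + 14x⁴ − 23x³ + 12x² + 33x + 4) ÷ lead(D) = 5x⁵ ÷ −x = −5x⁴. Subtract (−5x⁴)·D = 5x⁵ + 20x⁴. Remainder: −6x⁴ − 23x³ + 12x² + 33x + 4.
Step 3: lead(−6x⁴ − 23x³ + 12x² + 33x + 4) ÷ lead(D) = −6x⁴ ÷ −x = 6x³. Subtract (6x³)·D = −6x⁴ − 24x³. Remainder: x³ + 12x² + 33x + 4.
Step 4: lead(x³ + 12x² + 33x + 4) ÷ lead(D) = x³ ÷ −x = −x². Subtract (−x²)·D = x³ + 4x². Remainder: 8x² + 33x + 4.
Step 5: lead(8x² + 33x + 4) ÷ lead(D) = 8x² ÷ −x = −8x. Subtract (−8x)·D = 8x² + 32x. Remainder: x + 4.
Step 6: lead(x + 4) ÷ lead(D) = x ÷ −x = −1. Subtract (−1)·D = x + 4. Remainder: 0.

R(x) = 0, so D(x) is a factor of P(x). yes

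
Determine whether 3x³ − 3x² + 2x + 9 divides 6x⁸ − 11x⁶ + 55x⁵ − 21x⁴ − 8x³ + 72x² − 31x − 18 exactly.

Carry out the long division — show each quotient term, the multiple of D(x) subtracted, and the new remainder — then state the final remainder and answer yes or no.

R(x) = 0, so D(x) is a factor of P(x). yes

Step 1: lead(6x⁸ − 11x⁶ + 55x⁵ − 21x⁴ − 8x³ + 72x² − 31x − 18) ÷ lead(D) = 6x⁸ ÷ 3x³ = 2x⁵. Subtract (2x⁵)·D = 6x⁸ − 6x⁷ + 4x⁶ + 18x⁵. Remainder: 6x⁷ − 15x⁶ + 37x⁵ − 21x⁴ − 8x³ + 72x² − 31x − 18.
Step 2: lead(6x⁷ − 15x⁶ + 37x⁵ − 21x⁴ − 8x³ + 72x² − 31x − 18) ÷ lead(D) = 6x⁷ ÷ 3x³ = 2x⁴. Subtract (2x⁴)·D = 6x⁷ − 6x⁶ + 4x⁵ + 18x⁴. Remainder: −9x⁶ + 33x⁵ − 39x⁴ − 8x³ + 72x² − 31x − 18.
Step 3: lead(−9x⁶ + 33x⁵ − 39x⁴ − 8x³ + 72x² − 31x − 18) ÷ lead(D) = −9x⁶ ÷ 3x³ = −3x³. Subtract (−3x³)·D = −9x⁶ + 9x⁵ − 6x⁴ − 27x³. Remainder: 24x⁵ − 33x⁴ + 19x³ + 72x² − 31x − 18.
Step 4: lead(24x⁵ − 33x⁴ + 19x³ + 72x² − 31x − 18) ÷ lead(D) = 24x⁵ ÷ 3x³ = 8x². Subtract (8x²)·D = 24x⁵ − 24x⁴ + 16x³ + 72x². Remainder: −9x⁴ + 3x³ − 31x − 18.
Step 5: lead(−9x⁴ + 3x³ − 31x − 18) ÷ lead(D) = −9x⁴ ÷ 3x³ = −3x. Subtract (−3x)·D = −9x⁴ + 9x³ − 6x² − 27x. Remainder: −6x³ + 6x² − 4x − 18.
Step 6: lead(−6x³ + 6x² − 4x − 18) ÷ lead(D) = −6x³ ÷ 3x³ = −2. Subtract (−2)·D = −6x³ + 6x² − 4x − 18. Remainder: 0.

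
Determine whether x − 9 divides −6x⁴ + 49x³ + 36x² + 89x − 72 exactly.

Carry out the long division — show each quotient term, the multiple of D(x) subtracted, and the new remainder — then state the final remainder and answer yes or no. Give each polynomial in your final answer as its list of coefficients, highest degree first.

R = [0], so D(x) is a factor of P(x). yes

Step 1: lead(−6x⁴ + 49x³ + 36x² + 89x − 72) ÷ lead(D) = −6x⁴ ÷ x = −6x³. Subtract (−6x³)·D = −6x⁴ + 54x³. Remainder: −5x³ + 36x² + 89x − 72.
Step 2: lead(−5x³ + 36x² + 89x − 72) ÷ lead(D) = −5x³ ÷ x = −5x². Subtract (−5x²)·D = −5x³ + 45x². Remainder: −9x² + 89x − 72.
Step 3: lead(−9x² + 89x − 72) ÷ lead(D) = −9x² ÷ x = −9x. Subtract (−9x)·D = −9x² + 81x. Remainder: 8x − 72.
Step 4: lead(8x − 72) ÷ lead(D) = 8x ÷ x = 8. Subtract (8)·D = 8x − 72. Remainder: 0.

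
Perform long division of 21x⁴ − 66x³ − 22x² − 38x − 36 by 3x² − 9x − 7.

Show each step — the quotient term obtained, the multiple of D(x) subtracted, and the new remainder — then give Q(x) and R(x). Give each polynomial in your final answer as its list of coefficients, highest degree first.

Step 1: lead(21x⁴ − 66x³ − 22x² − 38x − 36) ÷ lead(D) = 21x⁴ ÷ 3x² = 7x². Subtract (7x²)·D = 21x⁴ − 63x³ − 49x². Remainder: −3x³ + 27x² − 38x − 36.
Step 2: lead(−3x³ + 27x² − 38x − 36) ÷ lead(D) = −3x³ ÷ 3x² = −x. Subtract (−x)·D = −3x³ + 9x² + 7x. Remainder: 18x² − 45x − 36.
Step 3: lead(18x² − 45x − 36) ÷ lead(D) = 18x² ÷ 3x² = 6. Subtract (6)·D = 18x² − 54x − 42. Remainder: 9x + 6.

Q = [7, -1, 6]; R = [9, 6]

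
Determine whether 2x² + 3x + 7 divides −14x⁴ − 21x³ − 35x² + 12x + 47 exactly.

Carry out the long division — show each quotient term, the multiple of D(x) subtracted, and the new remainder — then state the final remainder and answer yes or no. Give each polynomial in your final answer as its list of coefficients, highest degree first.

Step 1: lead(−14x⁴ − 21x³ − 35x² + 12x + 47) ÷ lead(D) = −14x⁴ ÷ 2x² = −7x². Subtract (−7x²)·D = −14x⁴ − 21x³ − 49x². Remainder: 14x² + 12x + 47.
Step 2: lead(14x² + 12x + 47) ÷ lead(D) = 14x² ÷ 2x² = 7. Subtract (7)·D = 14x² + 21x + 49. Remainder: −9x − 2.

R = [-9, -2], so D(x) is not a factor of P(x). no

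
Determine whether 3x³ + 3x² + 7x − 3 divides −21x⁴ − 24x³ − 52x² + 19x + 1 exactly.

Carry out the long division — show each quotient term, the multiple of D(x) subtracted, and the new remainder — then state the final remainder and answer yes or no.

Step 1: lead(−21x⁴ − 24x³ − 52x² + 19x + 1) ÷ lead(D) = −21x⁴ ÷ 3x³ = −7x. Subtract (−7x)·D = −21x⁴ − 21x³ − 49x² + 21x. Remainder: −3x³ − 3x² − 2x + 1.
Step 2: lead(−3x³ − 3x² − 2x + 1) ÷ lead(D) = −3x³ ÷ 3x³ = −1. Subtract (−1)·D = −3x³ − 3x² − 7x + 3. Remainder: 5x − 2.

R(x) = 5x − 2, so D(x) is not a factor of P(x). no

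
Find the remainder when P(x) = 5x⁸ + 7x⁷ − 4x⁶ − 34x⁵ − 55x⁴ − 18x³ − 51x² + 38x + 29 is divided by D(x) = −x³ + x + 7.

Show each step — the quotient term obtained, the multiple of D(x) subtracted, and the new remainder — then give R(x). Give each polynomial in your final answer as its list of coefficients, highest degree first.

R = [8]

Step 1: lead(5x⁸ + 7x⁷ − 4x⁶ − 34x⁵ − 55x⁴ − 18x³ − 51x² + 38x + 29) ÷ lead(D) = 5x⁸ ÷ −x³ = −5x⁵. Subtract (−5x⁵)·D = 5x⁸ − 5x⁶ − 35x⁵. Remainder: 7x⁷ + x⁶ + x⁵ − 55x⁴ − 18x³ − 51x² + 38x + 29.
Step 2: lead(7x⁷ + x⁶ + x⁵ − 55x⁴ − 18x³ − 51x² + 38x + 29) ÷ lead(D) = 7x⁷ ÷ −x³ = −7x⁴. Subtract (−7x⁴)·D = 7x⁷ − 7x⁵ − 49x⁴. Remainder: x⁶ + 8x⁵ − 6x⁴ − 18x³ − 51x² + 38x + 29.
Step 3: lead(x⁶ + 8x⁵ − 6x⁴ − 18x³ − 51x² + 38x + 29) ÷ lead(D) = x⁶ ÷ −x³ = −x³. Subtract (−x³)·D = x⁶ − x⁴ − 7x³. Remainder: 8x⁵ − 5x⁴ − 11x³ − 51x² + 38x + 29.
Step 4: lead(8x⁵ − 5x⁴ − 11x³ − 51x² + 38x + 29) ÷ lead(D) = 8x⁵ ÷ −x³ = −8x². Subtract (−8x²)·D = 8x⁵ − 8x³ − 56x². Remainder: −5x⁴ − 3x³ + 5x² + 38x + 29.
Step 5: lead(−5x⁴ − 3x³ + 5x² + 38x + 29) ÷ lead(D) = −5x⁴ ÷ −x³ = 5x. Subtract (5x)·D = −5x⁴ + 5x² + 35x. Remainder: −3x³ + 3x + 29.
Step 6: lead(−3x³ + 3x + 29) ÷ lead(D) = −3x³ ÷ −x³ = 3. Subtract (3)·D = −3x³ + 3x + 21. Remainder: 8.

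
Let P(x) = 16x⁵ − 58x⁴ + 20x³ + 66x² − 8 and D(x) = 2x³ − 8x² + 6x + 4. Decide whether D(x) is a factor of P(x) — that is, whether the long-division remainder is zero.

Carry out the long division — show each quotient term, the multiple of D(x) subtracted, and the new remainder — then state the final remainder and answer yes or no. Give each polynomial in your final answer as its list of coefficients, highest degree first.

R = [0], so D(x) is a factor of P(x). yes

Step 1: lead(16x⁵ − 58x⁴ + 20x³ + 66x² − 8) ÷ lead(D) = 16x⁵ ÷ 2x³ = 8x². Subtract (8x²)·D = 16x⁵ − 64x⁴ + 48x³ + 32x². Remainder: 6x⁴ − 28x³ + 34x² − 8.
Step 2: lead(6x⁴ − 28x³ + 34x² − 8) ÷ lead(D) = 6x⁴ ÷ 2x³ = 3x. Subtract (3x)·D = 6x⁴ − 24x³ + 18x² + 12x. Remainder: −4x³ + 16x² − 12x − 8.
Step 3: lead(−4x³ + 16x² − 12x − 8) ÷ lead(D) = −4x³ ÷ 2x³ = −2. Subtract (−2)·D = −4x³ + 16x² − 12x − 8. Remainder: 0.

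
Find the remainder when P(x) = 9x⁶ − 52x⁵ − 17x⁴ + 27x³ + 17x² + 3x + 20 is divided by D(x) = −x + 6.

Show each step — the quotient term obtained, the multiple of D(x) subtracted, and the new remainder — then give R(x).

R(x) = 2

Step 1: lead(9x⁶ − 52x⁵ − 17x⁴ + 27x³ + 17x² + 3x + 20) ÷ lead(D) = 9x⁶ ÷ −x = −9x⁵. Subtract (−9x⁵)·D = 9x⁶ − 54x⁵. Remainder: 2x⁵ − 17x⁴ + 27x³ + 17x² + 3x + 20.
Step 2: lead(2x⁵ − 17x⁴ + 27x³ + 17x² + 3x + 20) ÷ lead(D) = 2x⁵ ÷ −x = −2x⁴. Subtract (−2x⁴)·D = 2x⁵ − 12x⁴. Remainder: −5x⁴ + 27x³ + 17x² + 3x + 20.
Step 3: lead(−5x⁴ + 27x³ + 17x² + 3x + 20) ÷ lead(D) = −5x⁴ ÷ −x = 5x³. Subtract (5x³)·D = −5x⁴ + 30x³. Remainder: −3x³ + 17x² + 3x + 20.
Step 4: lead(−3x³ + 17x² + 3x + 20) ÷ lead(D) = −3x³ ÷ −x = 3x². Subtract (3x²)·D = −3x³ + 18x². Remainder: −x² + 3x + 20.
Step 5: lead(−x² + 3x + 20) ÷ lead(D) = −x² ÷ −x = x. Subtract (x)·D = −x² + 6x. Remainder: −3x + 20.
Step 6: lead(−3x + 20) ÷ lead(D) = −3x ÷ −x = 3. Subtract (3)·D = −3x + 18. Remainder: 2.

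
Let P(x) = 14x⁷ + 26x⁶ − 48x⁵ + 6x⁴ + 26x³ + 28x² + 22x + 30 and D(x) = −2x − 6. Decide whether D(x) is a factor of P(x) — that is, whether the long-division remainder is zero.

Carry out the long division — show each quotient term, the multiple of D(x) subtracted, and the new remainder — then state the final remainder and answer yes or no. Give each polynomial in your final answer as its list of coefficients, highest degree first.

Step 1: lead(14x⁷ + 26x⁶ − 48x⁵ + 6x⁴ + 26x³ + 28x² + 22x + 30) ÷ lead(D) = 14x⁷ ÷ −2x = −7x⁶. Subtract (−7x⁶)·D = 14x⁷ + 42x⁶. Remainder: −16x⁶ − 48x⁵ + 6x⁴ + 26x³ + 28x² + 22x + 30.
Step 2: lead(−16x⁶ − 48x⁵ + 6x⁴ + 26x³ + 28x² + 22x + 30) ÷ lead(D) = −16x⁶ ÷ −2x = 8x⁵. Subtract (8x⁵)·D = −16x⁶ − 48x⁵. Remainder: 6x⁴ + 26x³ + 28x² + 22x + 30.
Step 3: lead(6x⁴ + 26x³ + 28x² + 22x + 30) ÷ lead(D) = 6x⁴ ÷ −2x = −3x³. Subtract (−3x³)·D = 6x⁴ + 18x³. Remainder: 8x³ + 28x² + 22x + 30.
Step 4: lead(8x³ + 28x² + 22x + 30) ÷ lead(D) = 8x³ ÷ −2x = −4x². Subtract (−4x²)·D = 8x³ + 24x². Remainder: 4x² + 22x + 30.
Step 5: lead(4x² + 22x + 30) ÷ lead(D) = 4x² ÷ −2x = −2x. Subtract (−2x)·D = 4x² + 12x. Remainder: 10x + 30.
Step 6: lead(10x + 30) ÷ lead(D) = 10x ÷ −2x = −5. Subtract (−5)·D = 10x + 30. Remainder: 0.

R = [0], so D(x) is a factor of P(x). yes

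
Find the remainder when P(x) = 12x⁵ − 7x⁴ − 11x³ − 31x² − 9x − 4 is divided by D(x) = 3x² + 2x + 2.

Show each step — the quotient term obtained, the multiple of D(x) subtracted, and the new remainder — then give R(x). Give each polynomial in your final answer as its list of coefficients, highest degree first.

R = [7, 6]

Step 1: lead(12x⁵ − 7x⁴ − 11x³ − 31x² − 9x − 4) ÷ lead(D) = 12x⁵ ÷ 3x² = 4x³. Subtract (4x³)·D = 12x⁵ + 8x⁴ + 8x³. Remainder: −15x⁴ − 19x³ − 31x² − 9x − 4.
Step 2: lead(−15x⁴ − 19x³ − 31x² − 9x − 4) ÷ lead(D) = −15x⁴ ÷ 3x² = −5x². Subtract (−5x²)·D = −15x⁴ − 10x³ − 10x². Remainder: −9x³ − 21x² − 9x − 4.
Step 3: lead(−9x³ − 21x² − 9x − 4) ÷ lead(D) = −9x³ ÷ 3x² = −3x. Subtract (−3x)·D = −9x³ − 6x² − 6x. Remainder: −15x² − 3x − 4.
Step 4: lead(−15x² − 3x − 4) ÷ lead(D) = −15x² ÷ 3x² = −5. Subtract (−5)·D = −15x² − 10x − 10. Remainder: 7x + 6.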